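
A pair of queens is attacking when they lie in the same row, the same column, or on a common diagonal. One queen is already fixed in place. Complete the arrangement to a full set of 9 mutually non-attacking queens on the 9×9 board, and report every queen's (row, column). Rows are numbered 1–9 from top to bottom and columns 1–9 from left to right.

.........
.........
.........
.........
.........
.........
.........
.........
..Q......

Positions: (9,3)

(1,9) (2,6) (3,8) (4,2) (5,4) (6,1) (7,7) (8,5) (9,3)

Row 1: attacked by (9,3)→{3}. Safe: 1, 2, 4, 5, 6, 7, 8, 9. Place at column 9.
Row 2: attacked by (1,9)→{8,9}; (9,3)→{3}. Safe: 1, 2, 4, 5, 6, 7. Place at column 6.
Row 3: attacked by (1,9)→{7,9}; (2,6)→{5,6,7}; (9,3)→{3,9}. Safe: 1, 2, 4, 8. Place at column 8.
Row 4: attacked by (1,9)→{6,9}; (2,6)→{4,6,8}; (3,8)→{7,8,9}; (9,3)→{3,8}. Safe: 1, 2, 5. Place at column 2.
Row 5: attacked by (1,9)→{5,9}; (2,6)→{3,6,9}; (3,8)→{6,8}; (4,2)→{1,2,3}; (9,3)→{3,7}. Safe: 4. Place at column 4.
Row 6: attacked by (1,9)→{4,9}; (2,6)→{2,6}; (3,8)→{5,8}; (4,2)→{2,4}; (5,4)→{3,4,5}; (9,3)→{3,6}. Safe: 1, 7. Place at column 1.
Row 7: attacked by (1,9)→{3,9}; (2,6)→{1,6}; (3,8)→{4,8}; (4,2)→{2,5}; (5,4)→{2,4,6}; (6,1)→{1,2}; (9,3)→{1,3,5}. Safe: 7. Place at column 7.
Row 8: attacked by (1,9)→{2,9}; (2,6)→{6}; (3,8)→{3,8}; (4,2)→{2,6}; (5,4)→{1,4,7}; (6,1)→{1,3}; (7,7)→{6,7,8}; (9,3)→{2,3,4}. Safe: 5. Place at column 5.
Columns [9, 6, 8, 2, 4, 1, 7, 5, 3], r−c [-8, -4, -5, 2, 1, 5, 0, 3, 6], r+c [10, 8, 11, 6, 9, 7, 14, 13, 12] are all distinct, so no two queens attack.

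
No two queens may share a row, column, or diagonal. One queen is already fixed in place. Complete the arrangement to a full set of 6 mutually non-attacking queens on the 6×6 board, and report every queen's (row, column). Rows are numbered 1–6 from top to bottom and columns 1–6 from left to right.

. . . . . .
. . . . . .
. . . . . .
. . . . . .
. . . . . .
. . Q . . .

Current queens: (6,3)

(1,4) (2,1) (3,5) (4,2) (5,6) (6,3)

Row 1: attacked by (6,3)→{3}. Safe: 1, 2, 4, 5, 6. Place at column 4.
Row 2: attacked by (1,4)→{3,4,5}; (6,3)→{3}. Safe: 1, 2, 6. Place at column 1.
Row 3: attacked by (1,4)→{2,4,6}; (2,1)→{1,2}; (6,3)→{3,6}. Safe: 5. Place at column 5.
Row 4: attacked by (1,4)→{1,4}; (2,1)→{1,3}; (3,5)→{4,5,6}; (6,3)→{1,3,5}. Safe: 2. Place at column 2.
Row 5: attacked by (1,4)→{4}; (2,1)→{1,4}; (3,5)→{3,5}; (4,2)→{1,2,3}; (6,3)→{2,3,4}. Safe: 6. Place at column 6.
Columns [4, 1, 5, 2, 6, 3], r−c [-3, 1, -2, 2, -1, 3], r+c [5, 3, 8, 6, 11, 9] are all distinct, so no two queens attack.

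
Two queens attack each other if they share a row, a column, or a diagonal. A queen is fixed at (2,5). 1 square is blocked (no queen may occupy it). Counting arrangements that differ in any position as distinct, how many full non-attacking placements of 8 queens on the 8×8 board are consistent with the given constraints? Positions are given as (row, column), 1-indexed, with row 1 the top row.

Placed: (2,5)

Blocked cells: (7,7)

Branch on row 1: col 1 → 1; col 2 → 2; col 3 → 3; col 7 → 1; col 8 → 0.
Sum: 1 + 2 + 3 + 1 + 0 = 7.

7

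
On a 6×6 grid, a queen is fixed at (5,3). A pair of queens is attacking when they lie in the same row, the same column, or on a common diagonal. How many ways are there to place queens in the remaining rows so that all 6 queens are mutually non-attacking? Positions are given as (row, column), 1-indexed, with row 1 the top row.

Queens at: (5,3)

1

Branch on row 1: col 1 → 0; col 2 → 1; col 4 → 0; col 5 → 0; col 6 → 0.
Sum: 0 + 1 + 0 + 0 + 0 = 1.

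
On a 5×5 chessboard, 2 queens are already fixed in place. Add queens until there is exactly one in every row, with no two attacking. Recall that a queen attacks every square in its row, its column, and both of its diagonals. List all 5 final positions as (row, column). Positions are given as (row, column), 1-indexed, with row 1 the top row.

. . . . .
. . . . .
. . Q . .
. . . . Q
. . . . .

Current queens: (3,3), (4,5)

Row 1: attacked by (3,3)→{1,3,5}; (4,5)→{2,5}. Safe: 4. Place at column 4.
Row 2: attacked by (1,4)→{3,4,5}; (3,3)→{2,3,4}; (4,5)→{3,5}. Safe: 1. Place at column 1.
Row 5: attacked by (1,4)→{4}; (2,1)→{1,4}; (3,3)→{1,3,5}; (4,5)→{4,5}. Safe: 2. Place at column 2.
Columns [4, 1, 3, 5, 2], r−c [-3, 1, 0, -1, 3], r+c [5, 3, 6, 9, 7] are all distinct, so no two queens attack.

(1,4) (2,1) (3,3) (4,5) (5,2)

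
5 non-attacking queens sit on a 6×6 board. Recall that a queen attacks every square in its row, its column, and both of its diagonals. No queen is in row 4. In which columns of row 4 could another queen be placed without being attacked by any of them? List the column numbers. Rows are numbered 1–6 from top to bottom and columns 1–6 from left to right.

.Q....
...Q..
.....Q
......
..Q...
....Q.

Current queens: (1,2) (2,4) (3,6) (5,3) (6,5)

columns 1

(1,2) attacks row 4 at column 2 and diagonals 5.
(2,4) attacks row 4 at column 4 and diagonals 2, 6.
(3,6) attacks row 4 at column 6 and diagonals 5.
(5,3) attacks row 4 at column 3 and diagonals 2, 4.
(6,5) attacks row 4 at column 5 and diagonals 3.
Attacked columns: {2, 3, 4, 5, 6}. Safe: {1}.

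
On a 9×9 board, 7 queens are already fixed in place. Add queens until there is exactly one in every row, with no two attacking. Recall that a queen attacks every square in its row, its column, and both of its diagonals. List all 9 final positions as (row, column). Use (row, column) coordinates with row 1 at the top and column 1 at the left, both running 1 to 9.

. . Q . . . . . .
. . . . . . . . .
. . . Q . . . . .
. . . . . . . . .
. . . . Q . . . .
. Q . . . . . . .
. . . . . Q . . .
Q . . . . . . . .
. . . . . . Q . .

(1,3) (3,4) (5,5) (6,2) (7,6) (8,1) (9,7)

(1,3) (2,9) (3,4) (4,8) (5,5) (6,2) (7,6) (8,1) (9,7)

Row 2: attacked by (1,3)→{2,3,4}; (3,4)→{3,4,5}; (5,5)→{2,5,8}; (6,2)→{2,6}; (7,6)→{1,6}; (8,1)→{1,7}; (9,7)→{7}. Safe: 9. Place at column 9.
Row 4: attacked by (1,3)→{3,6}; (2,9)→{7,9}; (3,4)→{3,4,5}; (5,5)→{4,5,6}; (6,2)→{2,4}; (7,6)→{3,6,9}; (8,1)→{1,5}; (9,7)→{2,7}. Safe: 8. Place at column 8.
Columns [3, 9, 4, 8, 5, 2, 6, 1, 7], r−c [-2, -7, -1, -4, 0, 4, 1, 7, 2], r+c [4, 11, 7, 12, 10, 8, 13, 9, 16] are all distinct, so no two queens attack.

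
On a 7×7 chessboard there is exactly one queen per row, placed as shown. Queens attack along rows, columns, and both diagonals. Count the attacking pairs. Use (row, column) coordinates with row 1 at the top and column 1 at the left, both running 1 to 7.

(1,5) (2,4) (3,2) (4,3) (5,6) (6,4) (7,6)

6

Same column: (2,4)–(6,4) (column 4); (5,6)–(7,6) (column 6).
Same diagonal: (1,5)–(2,4) (|1−2| = |5−4| = 1); (3,2)–(4,3) (|3−4| = |2−3| = 1); (3,2)–(7,6) (|3−7| = |2−6| = 4); (4,3)–(7,6) (|4−7| = |3−6| = 3).
Total attacking pairs: 6.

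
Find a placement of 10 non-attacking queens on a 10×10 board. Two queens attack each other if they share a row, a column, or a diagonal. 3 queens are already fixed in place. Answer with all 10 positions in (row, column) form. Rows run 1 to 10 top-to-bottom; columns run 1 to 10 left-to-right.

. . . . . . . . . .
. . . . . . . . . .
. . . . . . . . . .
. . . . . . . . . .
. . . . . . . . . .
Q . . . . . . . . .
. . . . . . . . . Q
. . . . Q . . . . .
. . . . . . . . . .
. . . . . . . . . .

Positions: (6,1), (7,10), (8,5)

(1,9) (2,7) (3,2) (4,4) (5,6) (6,1) (7,10) (8,5) (9,3) (10,8)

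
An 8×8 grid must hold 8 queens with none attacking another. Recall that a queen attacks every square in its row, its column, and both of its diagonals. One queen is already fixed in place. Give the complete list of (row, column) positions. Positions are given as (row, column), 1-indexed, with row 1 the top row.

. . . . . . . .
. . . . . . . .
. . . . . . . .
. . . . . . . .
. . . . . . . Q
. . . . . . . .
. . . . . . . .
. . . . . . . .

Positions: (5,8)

(1,3) (2,1) (3,7) (4,5) (5,8) (6,2) (7,4) (8,6)

Row 1: attacked by (5,8)→{4,8}. Safe: 1, 2, 3, 5, 6, 7. Place at column 3.
Row 2: attacked by (1,3)→{2,3,4}; (5,8)→{5,8}. Safe: 1, 6, 7. Place at column 1.
Row 3: attacked by (1,3)→{1,3,5}; (2,1)→{1,2}; (5,8)→{6,8}. Safe: 4, 7. Place at column 7.
Row 4: attacked by (1,3)→{3,6}; (2,1)→{1,3}; (3,7)→{6,7,8}; (5,8)→{7,8}. Safe: 2, 4, 5. Place at column 5.
Row 6: attacked by (1,3)→{3,8}; (2,1)→{1,5}; (3,7)→{4,7}; (4,5)→{3,5,7}; (5,8)→{7,8}. Safe: 2, 6. Place at column 2.
Row 7: attacked by (1,3)→{3}; (2,1)→{1,6}; (3,7)→{3,7}; (4,5)→{2,5,8}; (5,8)→{6,8}; (6,2)→{1,2,3}. Safe: 4. Place at column 4.
Row 8: attacked by (1,3)→{3}; (2,1)→{1,7}; (3,7)→{2,7}; (4,5)→{1,5}; (5,8)→{5,8}; (6,2)→{2,4}; (7,4)→{3,4,5}. Safe: 6. Place at column 6.
Columns [3, 1, 7, 5, 8, 2, 4, 6], r−c [-2, 1, -4, -1, -3, 4, 3, 2], r+c [4, 3, 10, 9, 13, 8, 11, 14] are all distinct, so no two queens attack.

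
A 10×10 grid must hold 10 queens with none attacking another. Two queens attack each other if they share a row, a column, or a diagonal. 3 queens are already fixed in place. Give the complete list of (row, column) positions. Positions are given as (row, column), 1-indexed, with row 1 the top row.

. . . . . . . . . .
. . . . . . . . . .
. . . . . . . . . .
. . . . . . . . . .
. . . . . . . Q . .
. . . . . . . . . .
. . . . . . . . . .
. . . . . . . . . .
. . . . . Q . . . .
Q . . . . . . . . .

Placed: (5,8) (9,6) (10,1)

(1,9) (2,3) (3,5) (4,2) (5,8) (6,10) (7,7) (8,4) (9,6) (10,1)

Row 1: attacked by (5,8)→{4,8}; (9,6)→{6}; (10,1)→{1,10}. Safe: 2, 3, 5, 7, 9. Place at column 9.
Row 2: attacked by (1,9)→{8,9,10}; (5,8)→{5,8}; (9,6)→{6}; (10,1)→{1,9}. Safe: 2, 3, 4, 7. Place at column 3.
Row 3: attacked by (1,9)→{7,9}; (2,3)→{2,3,4}; (5,8)→{6,8,10}; (9,6)→{6}; (10,1)→{1,8}. Safe: 5. Place at column 5.
Row 4: attacked by (1,9)→{6,9}; (2,3)→{1,3,5}; (3,5)→{4,5,6}; (5,8)→{7,8,9}; (9,6)→{1,6}; (10,1)→{1,7}. Safe: 2, 10. Place at column 2.
Row 6: attacked by (1,9)→{4,9}; (2,3)→{3,7}; (3,5)→{2,5,8}; (4,2)→{2,4}; (5,8)→{7,8,9}; (9,6)→{3,6,9}; (10,1)→{1,5}. Safe: 10. Place at column 10.
Row 7: attacked by (1,9)→{3,9}; (2,3)→{3,8}; (3,5)→{1,5,9}; (4,2)→{2,5}; (5,8)→{6,8,10}; (6,10)→{9,10}; (9,6)→{4,6,8}; (10,1)→{1,4}. Safe: 7. Place at column 7.
Row 8: attacked by (1,9)→{2,9}; (2,3)→{3,9}; (3,5)→{5,10}; (4,2)→{2,6}; (5,8)→{5,8}; (6,10)→{8,10}; (7,7)→{6,7,8}; (9,6)→{5,6,7}; (10,1)→{1,3}. Safe: 4. Place at column 4.
Columns [9, 3, 5, 2, 8, 10, 7, 4, 6, 1], r−c [-8, -1, -2, 2, -3, -4, 0, 4, 3, 9], r+c [10, 5, 8, 6, 13, 16, 14, 12, 15, 11] are all distinct, so no two queens attack.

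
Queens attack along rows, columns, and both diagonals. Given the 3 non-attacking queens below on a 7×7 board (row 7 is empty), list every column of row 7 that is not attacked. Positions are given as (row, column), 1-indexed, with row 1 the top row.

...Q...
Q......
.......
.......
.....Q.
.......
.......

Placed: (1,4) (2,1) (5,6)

(1,4) attacks row 7 at column 4.
(2,1) attacks row 7 at column 1 and diagonals 6.
(5,6) attacks row 7 at column 6 and diagonals 4.
Attacked columns: {1, 4, 6}. Safe: {2, 3, 5, 7}.

columns 2, 3, 5, 7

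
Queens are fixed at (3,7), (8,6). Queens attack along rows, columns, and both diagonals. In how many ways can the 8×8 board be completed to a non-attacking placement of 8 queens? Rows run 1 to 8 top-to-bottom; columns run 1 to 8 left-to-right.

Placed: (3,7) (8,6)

Branch on row 1: col 1 → 0; col 2 → 0; col 3 → 2; col 4 → 0; col 8 → 0.
Sum: 0 + 0 + 2 + 0 + 0 = 2.

2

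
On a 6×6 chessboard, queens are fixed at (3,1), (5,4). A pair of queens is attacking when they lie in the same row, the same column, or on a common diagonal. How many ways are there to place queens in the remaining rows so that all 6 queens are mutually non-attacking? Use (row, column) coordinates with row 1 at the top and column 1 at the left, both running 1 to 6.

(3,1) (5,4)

Branch on row 1: col 2 → 0; col 5 → 1; col 6 → 0.
Sum: 0 + 1 + 0 = 1.

1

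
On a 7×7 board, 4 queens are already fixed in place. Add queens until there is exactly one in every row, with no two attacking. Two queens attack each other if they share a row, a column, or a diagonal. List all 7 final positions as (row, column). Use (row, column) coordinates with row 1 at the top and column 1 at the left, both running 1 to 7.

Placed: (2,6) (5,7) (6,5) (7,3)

(1,1) (2,6) (3,4) (4,2) (5,7) (6,5) (7,3)

Row 1: attacked by (2,6)→{5,6,7}; (5,7)→{3,7}; (6,5)→{5}; (7,3)→{3}. Safe: 1, 2, 4. Place at column 1.
Row 3: attacked by (1,1)→{1,3}; (2,6)→{5,6,7}; (5,7)→{5,7}; (6,5)→{2,5}; (7,3)→{3,7}. Safe: 4. Place at column 4.
Row 4: attacked by (1,1)→{1,4}; (2,6)→{4,6}; (3,4)→{3,4,5}; (5,7)→{6,7}; (6,5)→{3,5,7}; (7,3)→{3,6}. Safe: 2. Place at column 2.
Columns [1, 6, 4, 2, 7, 5, 3], r−c [0, -4, -1, 2, -2, 1, 4], r+c [2, 8, 7, 6, 12, 11, 10] are all distinct, so no two queens attack.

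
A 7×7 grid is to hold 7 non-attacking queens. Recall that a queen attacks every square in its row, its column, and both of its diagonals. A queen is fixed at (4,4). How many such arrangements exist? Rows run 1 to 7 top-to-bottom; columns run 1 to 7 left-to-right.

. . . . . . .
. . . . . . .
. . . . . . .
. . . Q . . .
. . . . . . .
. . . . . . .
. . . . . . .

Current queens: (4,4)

Branch on row 1: col 2 → 2; col 3 → 2; col 5 → 2; col 6 → 2.
Sum: 2 + 2 + 2 + 2 = 8.

8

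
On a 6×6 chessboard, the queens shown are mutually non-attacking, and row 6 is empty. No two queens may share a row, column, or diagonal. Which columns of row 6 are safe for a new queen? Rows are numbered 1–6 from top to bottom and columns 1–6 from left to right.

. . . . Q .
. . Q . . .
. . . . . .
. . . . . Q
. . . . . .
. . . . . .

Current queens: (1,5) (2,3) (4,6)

(1,5) attacks row 6 at column 5.
(2,3) attacks row 6 at column 3.
(4,6) attacks row 6 at column 6 and diagonals 4.
Attacked columns: {3, 4, 5, 6}. Safe: {1, 2}.

columns 1, 2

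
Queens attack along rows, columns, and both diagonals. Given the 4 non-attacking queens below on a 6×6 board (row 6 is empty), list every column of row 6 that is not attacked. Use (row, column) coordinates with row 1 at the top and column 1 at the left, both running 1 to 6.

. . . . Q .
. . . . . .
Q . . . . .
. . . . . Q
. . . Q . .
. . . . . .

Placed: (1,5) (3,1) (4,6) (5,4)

columns 2

(1,5) attacks row 6 at column 5.
(3,1) attacks row 6 at column 1 and diagonals 4.
(4,6) attacks row 6 at column 6 and diagonals 4.
(5,4) attacks row 6 at column 4 and diagonals 3, 5.
Attacked columns: {1, 3, 4, 5, 6}. Safe: {2}.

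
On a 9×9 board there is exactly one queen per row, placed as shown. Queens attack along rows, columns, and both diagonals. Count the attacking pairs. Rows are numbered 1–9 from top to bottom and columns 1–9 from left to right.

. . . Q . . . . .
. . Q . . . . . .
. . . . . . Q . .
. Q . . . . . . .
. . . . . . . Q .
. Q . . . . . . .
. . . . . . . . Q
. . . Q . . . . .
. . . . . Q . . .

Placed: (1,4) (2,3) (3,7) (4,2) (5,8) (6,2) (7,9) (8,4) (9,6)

5

Same column: (1,4)–(8,4) (column 4); (4,2)–(6,2) (column 2).
Same diagonal: (1,4)–(2,3) (|1−2| = |4−3| = 1); (1,4)–(5,8) (|1−5| = |4−8| = 4); (6,2)–(8,4) (|6−8| = |2−4| = 2).
Total attacking pairs: 5.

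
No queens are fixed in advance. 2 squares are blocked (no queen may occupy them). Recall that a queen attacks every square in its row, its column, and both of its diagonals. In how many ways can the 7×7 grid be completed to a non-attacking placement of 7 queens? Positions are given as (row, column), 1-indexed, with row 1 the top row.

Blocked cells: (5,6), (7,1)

Branch on row 1: col 1 → 3; col 2 → 7; col 3 → 4; col 4 → 3; col 5 → 4; col 6 → 6; col 7 → 3.
Sum: 3 + 7 + 4 + 3 + 4 + 6 + 3 = 30.

30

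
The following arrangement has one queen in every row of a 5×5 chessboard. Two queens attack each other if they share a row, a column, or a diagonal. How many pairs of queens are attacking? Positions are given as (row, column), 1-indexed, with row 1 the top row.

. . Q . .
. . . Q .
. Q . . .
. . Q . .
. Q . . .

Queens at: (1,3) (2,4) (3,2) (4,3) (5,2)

5

Same column: (1,3)–(4,3) (column 3); (3,2)–(5,2) (column 2).
Same diagonal: (1,3)–(2,4) (|1−2| = |3−4| = 1); (3,2)–(4,3) (|3−4| = |2−3| = 1); (4,3)–(5,2) (|4−5| = |3−2| = 1).
Total attacking pairs: 5.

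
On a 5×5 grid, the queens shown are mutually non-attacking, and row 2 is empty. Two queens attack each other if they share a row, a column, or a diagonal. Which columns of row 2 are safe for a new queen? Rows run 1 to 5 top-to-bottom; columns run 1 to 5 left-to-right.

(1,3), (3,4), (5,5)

columns 1

(1,3) attacks row 2 at column 3 and diagonals 2, 4.
(3,4) attacks row 2 at column 4 and diagonals 3, 5.
(5,5) attacks row 2 at column 5 and diagonals 2.
Attacked columns: {2, 3, 4, 5}. Safe: {1}.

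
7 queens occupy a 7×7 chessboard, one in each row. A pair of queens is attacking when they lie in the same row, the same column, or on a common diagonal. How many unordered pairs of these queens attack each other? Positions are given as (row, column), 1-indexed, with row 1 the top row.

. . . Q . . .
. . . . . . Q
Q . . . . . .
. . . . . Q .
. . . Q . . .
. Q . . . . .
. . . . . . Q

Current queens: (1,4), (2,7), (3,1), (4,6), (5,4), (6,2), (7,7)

Same column: (1,4)–(5,4) (column 4); (2,7)–(7,7) (column 7).
Same diagonal: (2,7)–(5,4) (|2−5| = |7−4| = 3).
Total attacking pairs: 3.

3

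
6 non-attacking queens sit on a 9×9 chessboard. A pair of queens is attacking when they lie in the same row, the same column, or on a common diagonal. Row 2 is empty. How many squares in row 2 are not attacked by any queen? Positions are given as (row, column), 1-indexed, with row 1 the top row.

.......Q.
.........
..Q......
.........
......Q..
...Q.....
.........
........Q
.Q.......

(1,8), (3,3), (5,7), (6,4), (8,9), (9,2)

(1,8) attacks row 2 at column 8 and diagonals 7, 9.
(3,3) attacks row 2 at column 3 and diagonals 2, 4.
(5,7) attacks row 2 at column 7 and diagonals 4.
(6,4) attacks row 2 at column 4 and diagonals 8.
(8,9) attacks row 2 at column 9 and diagonals 3.
(9,2) attacks row 2 at column 2 and diagonals 9.
Attacked columns: {2, 3, 4, 7, 8, 9}. Safe: {1, 5, 6}.

3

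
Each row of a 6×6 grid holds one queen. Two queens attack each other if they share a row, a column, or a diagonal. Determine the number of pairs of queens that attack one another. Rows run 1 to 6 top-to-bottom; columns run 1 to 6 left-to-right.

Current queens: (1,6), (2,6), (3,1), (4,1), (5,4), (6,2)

3

Same column: (1,6)–(2,6) (column 6); (3,1)–(4,1) (column 1).
Same diagonal: (2,6)–(6,2) (|2−6| = |6−2| = 4).
Total attacking pairs: 3.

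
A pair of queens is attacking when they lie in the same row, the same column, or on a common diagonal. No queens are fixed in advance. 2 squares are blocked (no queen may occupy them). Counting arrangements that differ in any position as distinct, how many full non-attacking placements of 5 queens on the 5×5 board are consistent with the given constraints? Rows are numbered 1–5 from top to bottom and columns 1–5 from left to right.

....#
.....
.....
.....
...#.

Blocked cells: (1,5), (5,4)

6

Branch on row 1: col 1 → 1; col 2 → 1; col 3 → 2; col 4 → 2.
Sum: 1 + 1 + 2 + 2 = 6.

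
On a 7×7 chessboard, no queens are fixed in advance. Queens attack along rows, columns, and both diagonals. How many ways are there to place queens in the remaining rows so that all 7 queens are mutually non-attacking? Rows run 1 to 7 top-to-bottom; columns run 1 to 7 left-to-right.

40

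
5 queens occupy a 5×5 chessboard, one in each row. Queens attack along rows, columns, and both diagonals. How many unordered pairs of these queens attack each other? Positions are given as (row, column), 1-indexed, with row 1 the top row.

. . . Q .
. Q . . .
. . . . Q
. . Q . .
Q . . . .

0

All columns are distinct and no two queens satisfy |Δrow| = |Δcol|, so no pair attacks.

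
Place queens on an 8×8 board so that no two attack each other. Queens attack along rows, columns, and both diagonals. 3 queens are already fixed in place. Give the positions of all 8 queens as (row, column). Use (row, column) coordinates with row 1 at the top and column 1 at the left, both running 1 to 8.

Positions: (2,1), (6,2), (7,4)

(1,3) (2,1) (3,7) (4,5) (5,8) (6,2) (7,4) (8,6)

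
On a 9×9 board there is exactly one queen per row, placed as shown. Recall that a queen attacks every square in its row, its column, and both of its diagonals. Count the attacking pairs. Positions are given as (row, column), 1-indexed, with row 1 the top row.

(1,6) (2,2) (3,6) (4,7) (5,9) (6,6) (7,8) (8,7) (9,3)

8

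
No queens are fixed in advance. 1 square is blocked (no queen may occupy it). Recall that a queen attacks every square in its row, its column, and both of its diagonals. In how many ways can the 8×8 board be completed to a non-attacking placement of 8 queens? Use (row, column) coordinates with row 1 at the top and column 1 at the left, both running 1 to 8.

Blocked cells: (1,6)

76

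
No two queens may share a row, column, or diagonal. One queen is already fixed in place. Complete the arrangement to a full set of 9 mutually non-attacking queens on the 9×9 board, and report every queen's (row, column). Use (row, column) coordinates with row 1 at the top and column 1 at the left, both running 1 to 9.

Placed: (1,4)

(1,4) (2,8) (3,1) (4,5) (5,7) (6,2) (7,6) (8,3) (9,9)

Row 2: attacked by (1,4)→{3,4,5}. Safe: 1, 2, 6, 7, 8, 9. Place at column 8.
Row 3: attacked by (1,4)→{2,4,6}; (2,8)→{7,8,9}. Safe: 1, 3, 5. Place at column 1.
Row 4: attacked by (1,4)→{1,4,7}; (2,8)→{6,8}; (3,1)→{1,2}. Safe: 3, 5, 9. Place at column 5.
Row 5: attacked by (1,4)→{4,8}; (2,8)→{5,8}; (3,1)→{1,3}; (4,5)→{4,5,6}. Safe: 2, 7, 9. Place at column 7.
Row 6: attacked by (1,4)→{4,9}; (2,8)→{4,8}; (3,1)→{1,4}; (4,5)→{3,5,7}; (5,7)→{6,7,8}. Safe: 2. Place at column 2.
Row 7: attacked by (1,4)→{4}; (2,8)→{3,8}; (3,1)→{1,5}; (4,5)→{2,5,8}; (5,7)→{5,7,9}; (6,2)→{1,2,3}. Safe: 6. Place at column 6.
Row 8: attacked by (1,4)→{4}; (2,8)→{2,8}; (3,1)→{1,6}; (4,5)→{1,5,9}; (5,7)→{4,7}; (6,2)→{2,4}; (7,6)→{5,6,7}. Safe: 3. Place at column 3.
Row 9: attacked by (1,4)→{4}; (2,8)→{1,8}; (3,1)→{1,7}; (4,5)→{5}; (5,7)→{3,7}; (6,2)→{2,5}; (7,6)→{4,6,8}; (8,3)→{2,3,4}. Safe: 9. Place at column 9.
Columns [4, 8, 1, 5, 7, 2, 6, 3, 9], r−c [-3, -6, 2, -1, -2, 4, 1, 5, 0], r+c [5, 10, 4, 9, 12, 8, 13, 11, 18] are all distinct, so no two queens attack.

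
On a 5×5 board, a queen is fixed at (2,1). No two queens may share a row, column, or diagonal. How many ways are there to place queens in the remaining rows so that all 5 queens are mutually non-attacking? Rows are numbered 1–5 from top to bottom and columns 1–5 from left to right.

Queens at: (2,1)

2

Branch on row 1: col 3 → 1; col 4 → 1; col 5 → 0.
Sum: 1 + 1 + 0 = 2.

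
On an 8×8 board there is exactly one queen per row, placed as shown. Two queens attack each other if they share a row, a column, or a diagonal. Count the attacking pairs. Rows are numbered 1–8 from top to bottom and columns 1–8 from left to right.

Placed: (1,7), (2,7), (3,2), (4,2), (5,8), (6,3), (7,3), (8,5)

6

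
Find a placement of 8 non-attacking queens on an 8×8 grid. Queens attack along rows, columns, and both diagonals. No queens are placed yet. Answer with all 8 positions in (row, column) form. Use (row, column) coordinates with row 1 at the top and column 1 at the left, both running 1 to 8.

(1,3) (2,1) (3,7) (4,5) (5,8) (6,2) (7,4) (8,6)

Row 1: Safe: 1, 2, 3, 4, 5, 6, 7, 8. Place at column 3.
Row 2: attacked by (1,3)→{2,3,4}. Safe: 1, 5, 6, 7, 8. Place at column 1.
Row 3: attacked by (1,3)→{1,3,5}; (2,1)→{1,2}. Safe: 4, 6, 7, 8. Place at column 7.
Row 4: attacked by (1,3)→{3,6}; (2,1)→{1,3}; (3,7)→{6,7,8}. Safe: 2, 4, 5. Place at column 5.
Row 5: attacked by (1,3)→{3,7}; (2,1)→{1,4}; (3,7)→{5,7}; (4,5)→{4,5,6}. Safe: 2, 8. Place at column 8.
Row 6: attacked by (1,3)→{3,8}; (2,1)→{1,5}; (3,7)→{4,7}; (4,5)→{3,5,7}; (5,8)→{7,8}. Safe: 2, 6. Place at column 2.
Row 7: attacked by (1,3)→{3}; (2,1)→{1,6}; (3,7)→{3,7}; (4,5)→{2,5,8}; (5,8)→{6,8}; (6,2)→{1,2,3}. Safe: 4. Place at column 4.
Row 8: attacked by (1,3)→{3}; (2,1)→{1,7}; (3,7)→{2,7}; (4,5)→{1,5}; (5,8)→{5,8}; (6,2)→{2,4}; (7,4)→{3,4,5}. Safe: 6. Place at column 6.
Columns [3, 1, 7, 5, 8, 2, 4, 6], r−c [-2, 1, -4, -1, -3, 4, 3, 2], r+c [4, 3, 10, 9, 13, 8, 11, 14] are all distinct, so no two queens attack.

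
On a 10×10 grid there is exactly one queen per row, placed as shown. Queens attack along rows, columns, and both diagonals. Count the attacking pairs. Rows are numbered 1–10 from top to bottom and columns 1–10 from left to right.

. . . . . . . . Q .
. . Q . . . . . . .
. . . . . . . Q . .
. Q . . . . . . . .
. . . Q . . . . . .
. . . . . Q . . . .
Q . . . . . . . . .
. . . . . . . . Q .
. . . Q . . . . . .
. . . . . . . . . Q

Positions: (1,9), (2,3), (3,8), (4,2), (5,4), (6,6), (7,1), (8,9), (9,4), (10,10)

4

Same column: (1,9)–(8,9) (column 9); (5,4)–(9,4) (column 4).
Same diagonal: (2,3)–(8,9) (|2−8| = |3−9| = 6); (6,6)–(10,10) (|6−10| = |6−10| = 4).
Total attacking pairs: 4.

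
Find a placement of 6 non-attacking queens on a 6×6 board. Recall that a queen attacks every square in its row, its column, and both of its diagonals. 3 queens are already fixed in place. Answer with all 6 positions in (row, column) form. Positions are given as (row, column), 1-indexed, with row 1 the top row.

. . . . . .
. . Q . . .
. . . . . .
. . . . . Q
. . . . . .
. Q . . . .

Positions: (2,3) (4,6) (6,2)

(1,5) (2,3) (3,1) (4,6) (5,4) (6,2)

Row 1: attacked by (2,3)→{2,3,4}; (4,6)→{3,6}; (6,2)→{2}. Safe: 1, 5. Place at column 5.
Row 3: attacked by (1,5)→{3,5}; (2,3)→{2,3,4}; (4,6)→{5,6}; (6,2)→{2,5}. Safe: 1. Place at column 1.
Row 5: attacked by (1,5)→{1,5}; (2,3)→{3,6}; (3,1)→{1,3}; (4,6)→{5,6}; (6,2)→{1,2,3}. Safe: 4. Place at column 4.
Columns [5, 3, 1, 6, 4, 2], r−c [-4, -1, 2, -2, 1, 4], r+c [6, 5, 4, 10, 9, 8] are all distinct, so no two queens attack.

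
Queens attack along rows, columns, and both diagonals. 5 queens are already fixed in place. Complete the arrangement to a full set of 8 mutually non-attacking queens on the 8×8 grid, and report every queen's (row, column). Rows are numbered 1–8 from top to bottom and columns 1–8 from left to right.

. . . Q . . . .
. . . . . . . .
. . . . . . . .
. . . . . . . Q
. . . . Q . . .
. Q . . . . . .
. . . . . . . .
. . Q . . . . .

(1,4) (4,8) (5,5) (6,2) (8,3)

(1,4) (2,7) (3,1) (4,8) (5,5) (6,2) (7,6) (8,3)

Row 2: attacked by (1,4)→{3,4,5}; (4,8)→{6,8}; (5,5)→{2,5,8}; (6,2)→{2,6}; (8,3)→{3}. Safe: 1, 7. Place at column 7.
Row 3: attacked by (1,4)→{2,4,6}; (2,7)→{6,7,8}; (4,8)→{7,8}; (5,5)→{3,5,7}; (6,2)→{2,5}; (8,3)→{3,8}. Safe: 1. Place at column 1.
Row 7: attacked by (1,4)→{4}; (2,7)→{2,7}; (3,1)→{1,5}; (4,8)→{5,8}; (5,5)→{3,5,7}; (6,2)→{1,2,3}; (8,3)→{2,3,4}. Safe: 6. Place at column 6.
Columns [4, 7, 1, 8, 5, 2, 6, 3], r−c [-3, -5, 2, -4, 0, 4, 1, 5], r+c [5, 9, 4, 12, 10, 8, 13, 11] are all distinct, so no two queens attack.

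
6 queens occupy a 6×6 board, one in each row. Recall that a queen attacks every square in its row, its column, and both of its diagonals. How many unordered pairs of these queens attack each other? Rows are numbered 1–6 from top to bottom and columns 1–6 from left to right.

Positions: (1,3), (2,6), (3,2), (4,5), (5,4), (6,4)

3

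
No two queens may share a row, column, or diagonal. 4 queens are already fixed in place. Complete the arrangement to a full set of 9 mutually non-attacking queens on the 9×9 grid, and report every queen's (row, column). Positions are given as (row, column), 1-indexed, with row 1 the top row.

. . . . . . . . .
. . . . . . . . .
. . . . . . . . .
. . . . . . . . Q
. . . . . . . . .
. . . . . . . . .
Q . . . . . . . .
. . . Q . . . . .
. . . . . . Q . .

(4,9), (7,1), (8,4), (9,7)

(1,5) (2,3) (3,6) (4,9) (5,2) (6,8) (7,1) (8,4) (9,7)

Row 1: attacked by (4,9)→{6,9}; (7,1)→{1,7}; (8,4)→{4}; (9,7)→{7}. Safe: 2, 3, 5, 8. Place at column 5.
Row 2: attacked by (1,5)→{4,5,6}; (4,9)→{7,9}; (7,1)→{1,6}; (8,4)→{4}; (9,7)→{7}. Safe: 2, 3, 8. Place at column 3.
Row 3: attacked by (1,5)→{3,5,7}; (2,3)→{2,3,4}; (4,9)→{8,9}; (7,1)→{1,5}; (8,4)→{4,9}; (9,7)→{1,7}. Safe: 6. Place at column 6.
Row 5: attacked by (1,5)→{1,5,9}; (2,3)→{3,6}; (3,6)→{4,6,8}; (4,9)→{8,9}; (7,1)→{1,3}; (8,4)→{1,4,7}; (9,7)→{3,7}. Safe: 2. Place at column 2.
Row 6: attacked by (1,5)→{5}; (2,3)→{3,7}; (3,6)→{3,6,9}; (4,9)→{7,9}; (5,2)→{1,2,3}; (7,1)→{1,2}; (8,4)→{2,4,6}; (9,7)→{4,7}. Safe: 8. Place at column 8.
Columns [5, 3, 6, 9, 2, 8, 1, 4, 7], r−c [-4, -1, -3, -5, 3, -2, 6, 4, 2], r+c [6, 5, 9, 13, 7, 14, 8, 12, 16] are all distinct, so no two queens attack.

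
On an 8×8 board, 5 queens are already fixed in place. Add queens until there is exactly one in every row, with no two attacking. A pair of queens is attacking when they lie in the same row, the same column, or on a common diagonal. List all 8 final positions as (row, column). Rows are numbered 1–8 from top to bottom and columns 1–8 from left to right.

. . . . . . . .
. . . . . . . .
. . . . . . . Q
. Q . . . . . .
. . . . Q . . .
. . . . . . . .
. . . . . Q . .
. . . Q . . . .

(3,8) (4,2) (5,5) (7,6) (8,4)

(1,7) (2,3) (3,8) (4,2) (5,5) (6,1) (7,6) (8,4)

Row 1: attacked by (3,8)→{6,8}; (4,2)→{2,5}; (5,5)→{1,5}; (7,6)→{6}; (8,4)→{4}. Safe: 3, 7. Place at column 7.
Row 2: attacked by (1,7)→{6,7,8}; (3,8)→{7,8}; (4,2)→{2,4}; (5,5)→{2,5,8}; (7,6)→{1,6}; (8,4)→{4}. Safe: 3. Place at column 3.
Row 6: attacked by (1,7)→{2,7}; (2,3)→{3,7}; (3,8)→{5,8}; (4,2)→{2,4}; (5,5)→{4,5,6}; (7,6)→{5,6,7}; (8,4)→{2,4,6}. Safe: 1. Place at column 1.
Columns [7, 3, 8, 2, 5, 1, 6, 4], r−c [-6, -1, -5, 2, 0, 5, 1, 4], r+c [8, 5, 11, 6, 10, 7, 13, 12] are all distinct, so no two queens attack.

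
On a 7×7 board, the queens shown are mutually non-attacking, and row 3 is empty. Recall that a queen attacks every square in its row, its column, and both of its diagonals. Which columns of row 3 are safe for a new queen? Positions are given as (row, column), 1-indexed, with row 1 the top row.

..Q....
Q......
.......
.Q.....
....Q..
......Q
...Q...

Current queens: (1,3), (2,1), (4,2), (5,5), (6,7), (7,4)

columns 6

(1,3) attacks row 3 at column 3 and diagonals 1, 5.
(2,1) attacks row 3 at column 1 and diagonals 2.
(4,2) attacks row 3 at column 2 and diagonals 1, 3.
(5,5) attacks row 3 at column 5 and diagonals 3, 7.
(6,7) attacks row 3 at column 7 and diagonals 4.
(7,4) attacks row 3 at column 4.
Attacked columns: {1, 2, 3, 4, 5, 7}. Safe: {6}.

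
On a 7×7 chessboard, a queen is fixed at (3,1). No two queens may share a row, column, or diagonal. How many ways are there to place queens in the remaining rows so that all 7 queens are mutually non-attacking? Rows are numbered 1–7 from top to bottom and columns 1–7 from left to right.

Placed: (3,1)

6

Branch on row 1: col 2 → 2; col 4 → 1; col 5 → 1; col 6 → 1; col 7 → 1.
Sum: 2 + 1 + 1 + 1 + 1 = 6.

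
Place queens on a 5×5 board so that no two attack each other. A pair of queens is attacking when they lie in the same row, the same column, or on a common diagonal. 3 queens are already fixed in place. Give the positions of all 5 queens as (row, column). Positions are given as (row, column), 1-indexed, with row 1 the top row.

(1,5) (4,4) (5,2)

(1,5) (2,3) (3,1) (4,4) (5,2)

Row 2: attacked by (1,5)→{4,5}; (4,4)→{2,4}; (5,2)→{2,5}. Safe: 1, 3. Place at column 3.
Row 3: attacked by (1,5)→{3,5}; (2,3)→{2,3,4}; (4,4)→{3,4,5}; (5,2)→{2,4}. Safe: 1. Place at column 1.
Columns [5, 3, 1, 4, 2], r−c [-4, -1, 2, 0, 3], r+c [6, 5, 4, 8, 7] are all distinct, so no two queens attack.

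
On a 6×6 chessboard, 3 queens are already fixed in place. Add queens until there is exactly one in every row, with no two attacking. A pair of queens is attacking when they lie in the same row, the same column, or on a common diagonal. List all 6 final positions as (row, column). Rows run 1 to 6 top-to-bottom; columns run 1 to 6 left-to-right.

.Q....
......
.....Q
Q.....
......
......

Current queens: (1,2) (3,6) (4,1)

Row 2: attacked by (1,2)→{1,2,3}; (3,6)→{5,6}; (4,1)→{1,3}. Safe: 4. Place at column 4.
Row 5: attacked by (1,2)→{2,6}; (2,4)→{1,4}; (3,6)→{4,6}; (4,1)→{1,2}. Safe: 3, 5. Place at column 3.
Row 6: attacked by (1,2)→{2}; (2,4)→{4}; (3,6)→{3,6}; (4,1)→{1,3}; (5,3)→{2,3,4}. Safe: 5. Place at column 5.
Columns [2, 4, 6, 1, 3, 5], r−c [-1, -2, -3, 3, 2, 1], r+c [3, 6, 9, 5, 8, 11] are all distinct, so no two queens attack.

(1,2) (2,4) (3,6) (4,1) (5,3) (6,5)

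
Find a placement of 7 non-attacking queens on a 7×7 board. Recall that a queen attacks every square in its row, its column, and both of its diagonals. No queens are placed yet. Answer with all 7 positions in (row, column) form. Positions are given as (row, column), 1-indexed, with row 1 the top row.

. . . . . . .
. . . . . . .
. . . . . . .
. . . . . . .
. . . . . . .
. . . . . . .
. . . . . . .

(1,1) (2,6) (3,4) (4,2) (5,7) (6,5) (7,3)

Row 1: Safe: 1, 2, 3, 4, 5, 6, 7. Place at column 1.
Row 2: attacked by (1,1)→{1,2}. Safe: 3, 4, 5, 6, 7. Place at column 6.
Row 3: attacked by (1,1)→{1,3}; (2,6)→{5,6,7}. Safe: 2, 4. Place at column 4.
Row 4: attacked by (1,1)→{1,4}; (2,6)→{4,6}; (3,4)→{3,4,5}. Safe: 2, 7. Place at column 2.
Row 5: attacked by (1,1)→{1,5}; (2,6)→{3,6}; (3,4)→{2,4,6}; (4,2)→{1,2,3}. Safe: 7. Place at column 7.
Row 6: attacked by (1,1)→{1,6}; (2,6)→{2,6}; (3,4)→{1,4,7}; (4,2)→{2,4}; (5,7)→{6,7}. Safe: 3, 5. Place at column 5.
Row 7: attacked by (1,1)→{1,7}; (2,6)→{1,6}; (3,4)→{4}; (4,2)→{2,5}; (5,7)→{5,7}; (6,5)→{4,5,6}. Safe: 3. Place at column 3.
Columns [1, 6, 4, 2, 7, 5, 3], r−c [0, -4, -1, 2, -2, 1, 4], r+c [2, 8, 7, 6, 12, 11, 10] are all distinct, so no two queens attack.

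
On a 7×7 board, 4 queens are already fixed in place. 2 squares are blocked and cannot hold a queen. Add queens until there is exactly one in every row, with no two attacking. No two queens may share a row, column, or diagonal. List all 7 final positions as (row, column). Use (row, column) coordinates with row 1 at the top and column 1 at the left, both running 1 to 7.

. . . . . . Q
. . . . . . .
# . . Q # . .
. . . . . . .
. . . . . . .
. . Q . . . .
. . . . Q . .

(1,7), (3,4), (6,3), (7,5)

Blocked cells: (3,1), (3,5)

(1,7) (2,2) (3,4) (4,6) (5,1) (6,3) (7,5)

Row 2: attacked by (1,7)→{6,7}; (3,4)→{3,4,5}; (6,3)→{3,7}; (7,5)→{5}. Safe: 1, 2. Place at column 2.
Row 4: attacked by (1,7)→{4,7}; (2,2)→{2,4}; (3,4)→{3,4,5}; (6,3)→{1,3,5}; (7,5)→{2,5}. Safe: 6. Place at column 6.
Row 5: attacked by (1,7)→{3,7}; (2,2)→{2,5}; (3,4)→{2,4,6}; (4,6)→{5,6,7}; (6,3)→{2,3,4}; (7,5)→{3,5,7}. Safe: 1. Place at column 1.
Columns [7, 2, 4, 6, 1, 3, 5], r−c [-6, 0, -1, -2, 4, 3, 2], r+c [8, 4, 7, 10, 6, 9, 12] are all distinct, so no two queens attack.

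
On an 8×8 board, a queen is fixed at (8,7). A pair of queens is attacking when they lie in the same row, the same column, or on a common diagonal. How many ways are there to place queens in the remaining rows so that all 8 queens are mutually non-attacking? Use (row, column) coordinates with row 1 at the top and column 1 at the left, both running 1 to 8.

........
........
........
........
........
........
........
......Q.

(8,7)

8

Branch on row 1: col 1 → 0; col 2 → 0; col 3 → 0; col 4 → 3; col 5 → 3; col 6 → 2; col 8 → 0.
Sum: 0 + 0 + 0 + 3 + 3 + 2 + 0 = 8.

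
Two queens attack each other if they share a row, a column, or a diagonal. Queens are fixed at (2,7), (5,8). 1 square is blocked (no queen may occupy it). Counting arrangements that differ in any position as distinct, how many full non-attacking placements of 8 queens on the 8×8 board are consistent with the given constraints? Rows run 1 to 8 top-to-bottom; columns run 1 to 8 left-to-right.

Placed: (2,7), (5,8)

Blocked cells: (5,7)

Branch on row 1: col 1 → 1; col 2 → 1; col 3 → 0; col 5 → 2.
Sum: 1 + 1 + 0 + 2 = 4.

4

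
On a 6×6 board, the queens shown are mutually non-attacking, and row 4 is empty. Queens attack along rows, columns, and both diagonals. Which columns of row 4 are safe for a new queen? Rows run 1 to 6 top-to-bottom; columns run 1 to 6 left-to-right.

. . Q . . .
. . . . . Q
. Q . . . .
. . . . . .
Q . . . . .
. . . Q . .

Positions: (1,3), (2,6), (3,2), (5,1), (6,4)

columns 5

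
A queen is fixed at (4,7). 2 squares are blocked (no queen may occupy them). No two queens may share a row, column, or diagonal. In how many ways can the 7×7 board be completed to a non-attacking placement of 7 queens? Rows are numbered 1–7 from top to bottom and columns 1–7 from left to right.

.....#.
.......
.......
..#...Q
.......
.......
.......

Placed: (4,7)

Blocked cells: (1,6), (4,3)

4

Branch on row 1: col 1 → 1; col 2 → 2; col 3 → 0; col 5 → 1.
Sum: 1 + 2 + 0 + 1 = 4.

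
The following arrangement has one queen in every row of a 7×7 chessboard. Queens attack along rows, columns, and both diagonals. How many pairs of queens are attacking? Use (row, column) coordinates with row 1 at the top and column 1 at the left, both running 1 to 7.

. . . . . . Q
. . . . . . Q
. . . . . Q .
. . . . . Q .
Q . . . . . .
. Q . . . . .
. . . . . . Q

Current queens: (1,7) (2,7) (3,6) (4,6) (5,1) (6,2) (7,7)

7

Same column: (1,7)–(2,7) (column 7); (1,7)–(7,7) (column 7); (2,7)–(7,7) (column 7); (3,6)–(4,6) (column 6).
Same diagonal: (1,7)–(6,2) (|1−6| = |7−2| = 5); (2,7)–(3,6) (|2−3| = |7−6| = 1); (5,1)–(6,2) (|5−6| = |1−2| = 1).
Total attacking pairs: 7.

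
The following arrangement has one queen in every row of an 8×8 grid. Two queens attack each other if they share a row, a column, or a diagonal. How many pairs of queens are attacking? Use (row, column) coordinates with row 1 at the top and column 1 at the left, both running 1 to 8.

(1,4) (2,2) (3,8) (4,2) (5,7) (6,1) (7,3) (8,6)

2

Same column: (2,2)–(4,2) (column 2).
Same diagonal: (4,2)–(8,6) (|4−8| = |2−6| = 4).
Total attacking pairs: 2.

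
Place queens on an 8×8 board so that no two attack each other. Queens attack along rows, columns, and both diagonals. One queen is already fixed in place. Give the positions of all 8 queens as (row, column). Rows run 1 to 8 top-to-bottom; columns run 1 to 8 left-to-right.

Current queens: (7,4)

Row 1: attacked by (7,4)→{4}. Safe: 1, 2, 3, 5, 6, 7, 8. Place at column 5.
Row 2: attacked by (1,5)→{4,5,6}; (7,4)→{4}. Safe: 1, 2, 3, 7, 8. Place at column 3.
Row 3: attacked by (1,5)→{3,5,7}; (2,3)→{2,3,4}; (7,4)→{4,8}. Safe: 1, 6. Place at column 1.
Row 4: attacked by (1,5)→{2,5,8}; (2,3)→{1,3,5}; (3,1)→{1,2}; (7,4)→{1,4,7}. Safe: 6. Place at column 6.
Row 5: attacked by (1,5)→{1,5}; (2,3)→{3,6}; (3,1)→{1,3}; (4,6)→{5,6,7}; (7,4)→{2,4,6}. Safe: 8. Place at column 8.
Row 6: attacked by (1,5)→{5}; (2,3)→{3,7}; (3,1)→{1,4}; (4,6)→{4,6,8}; (5,8)→{7,8}; (7,4)→{3,4,5}. Safe: 2. Place at column 2.
Row 8: attacked by (1,5)→{5}; (2,3)→{3}; (3,1)→{1,6}; (4,6)→{2,6}; (5,8)→{5,8}; (6,2)→{2,4}; (7,4)→{3,4,5}. Safe: 7. Place at column 7.
Columns [5, 3, 1, 6, 8, 2, 4, 7], r−c [-4, -1, 2, -2, -3, 4, 3, 1], r+c [6, 5, 4, 10, 13, 8, 11, 15] are all distinct, so no two queens attack.

(1,5) (2,3) (3,1) (4,6) (5,8) (6,2) (7,4) (8,7)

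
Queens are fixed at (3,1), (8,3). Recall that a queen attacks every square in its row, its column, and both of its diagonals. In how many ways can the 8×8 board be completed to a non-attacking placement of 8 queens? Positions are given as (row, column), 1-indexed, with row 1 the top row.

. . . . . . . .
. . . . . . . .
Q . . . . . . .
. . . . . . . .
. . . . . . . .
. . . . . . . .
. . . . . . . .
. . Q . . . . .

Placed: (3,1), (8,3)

Branch on row 1: col 2 → 0; col 4 → 2; col 5 → 1; col 6 → 1; col 7 → 0; col 8 → 0.
Sum: 0 + 2 + 1 + 1 + 0 + 0 = 4.

4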